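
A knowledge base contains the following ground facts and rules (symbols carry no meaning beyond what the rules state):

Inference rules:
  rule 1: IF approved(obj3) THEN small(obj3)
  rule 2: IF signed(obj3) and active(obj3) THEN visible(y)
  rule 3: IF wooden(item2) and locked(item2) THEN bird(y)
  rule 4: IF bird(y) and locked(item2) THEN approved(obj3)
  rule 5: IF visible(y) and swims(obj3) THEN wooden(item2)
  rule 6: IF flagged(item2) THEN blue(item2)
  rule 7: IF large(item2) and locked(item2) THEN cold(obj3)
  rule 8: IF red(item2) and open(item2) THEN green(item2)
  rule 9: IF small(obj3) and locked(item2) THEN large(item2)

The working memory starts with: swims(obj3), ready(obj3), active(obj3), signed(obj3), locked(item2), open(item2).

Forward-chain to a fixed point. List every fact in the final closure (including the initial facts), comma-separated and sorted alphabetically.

Round 1 fires rule 2, giving visible(y).
Round 2 fires rule 5, giving wooden(item2).
Round 3 fires rule 3, giving bird(y).
Round 4 fires rule 4, giving approved(obj3).
Round 5 fires rule 1, giving small(obj3).
Round 6 fires rule 9, giving large(item2).
Round 7 fires rule 7, giving cold(obj3).

active(obj3), approved(obj3), bird(y), cold(obj3), large(item2), locked(item2), open(item2), ready(obj3), signed(obj3), small(obj3), swims(obj3), visible(y), wooden(item2)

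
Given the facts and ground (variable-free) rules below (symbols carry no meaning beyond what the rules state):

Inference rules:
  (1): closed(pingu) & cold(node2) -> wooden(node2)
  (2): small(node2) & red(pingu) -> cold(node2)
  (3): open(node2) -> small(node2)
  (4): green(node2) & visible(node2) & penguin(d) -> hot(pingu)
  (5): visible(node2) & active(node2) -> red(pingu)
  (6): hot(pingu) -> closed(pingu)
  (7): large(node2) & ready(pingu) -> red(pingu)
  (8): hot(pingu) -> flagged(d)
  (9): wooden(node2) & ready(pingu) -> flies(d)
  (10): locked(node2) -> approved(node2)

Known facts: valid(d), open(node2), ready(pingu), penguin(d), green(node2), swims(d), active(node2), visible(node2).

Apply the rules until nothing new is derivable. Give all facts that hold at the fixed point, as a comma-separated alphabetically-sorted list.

active(node2), closed(pingu), cold(node2), flagged(d), flies(d), green(node2), hot(pingu), open(node2), penguin(d), ready(pingu), red(pingu), small(node2), swims(d), valid(d), visible(node2), wooden(node2)

Round 1 fires (3), (4), (5), giving small(node2), hot(pingu), red(pingu).
Round 2 fires (2), (6), (8), giving cold(node2), closed(pingu), flagged(d).
Round 3 fires (1), giving wooden(node2).
Round 4 fires (9), giving flies(d).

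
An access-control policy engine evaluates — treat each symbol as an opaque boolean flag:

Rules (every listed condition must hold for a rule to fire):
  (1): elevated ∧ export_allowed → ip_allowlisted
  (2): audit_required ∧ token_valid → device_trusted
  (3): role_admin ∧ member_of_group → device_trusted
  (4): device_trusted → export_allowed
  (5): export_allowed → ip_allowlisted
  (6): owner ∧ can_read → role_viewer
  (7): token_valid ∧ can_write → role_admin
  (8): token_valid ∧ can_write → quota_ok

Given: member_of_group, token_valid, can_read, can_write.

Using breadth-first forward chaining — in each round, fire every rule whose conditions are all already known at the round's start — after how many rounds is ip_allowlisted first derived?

Round 1: (7) [token_valid ∧ can_write → role_admin]; (8) [token_valid ∧ can_write → quota_ok]. New: role_admin, quota_ok.
Round 2: (3) [role_admin ∧ member_of_group → device_trusted]. New: device_trusted.
Round 3: (4) [device_trusted → export_allowed]. New: export_allowed.
Round 4: (5) [export_allowed → ip_allowlisted]. New: ip_allowlisted.
ip_allowlisted first appears in round 4.

4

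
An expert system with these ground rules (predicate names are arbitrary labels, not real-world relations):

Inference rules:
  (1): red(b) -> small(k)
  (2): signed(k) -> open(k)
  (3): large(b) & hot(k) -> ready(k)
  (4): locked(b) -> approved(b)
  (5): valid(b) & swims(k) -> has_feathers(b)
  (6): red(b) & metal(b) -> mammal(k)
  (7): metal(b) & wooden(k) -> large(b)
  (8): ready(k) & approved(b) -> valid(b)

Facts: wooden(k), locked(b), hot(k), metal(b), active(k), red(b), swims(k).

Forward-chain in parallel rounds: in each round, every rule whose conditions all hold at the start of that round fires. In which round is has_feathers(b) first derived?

Round 1 fires (1), (4), (6), (7), giving small(k), approved(b), mammal(k), large(b).
Round 2 fires (3), giving ready(k).
Round 3 fires (8), giving valid(b).
Round 4 fires (5), giving has_feathers(b).
has_feathers(b) first appears in round 4.

4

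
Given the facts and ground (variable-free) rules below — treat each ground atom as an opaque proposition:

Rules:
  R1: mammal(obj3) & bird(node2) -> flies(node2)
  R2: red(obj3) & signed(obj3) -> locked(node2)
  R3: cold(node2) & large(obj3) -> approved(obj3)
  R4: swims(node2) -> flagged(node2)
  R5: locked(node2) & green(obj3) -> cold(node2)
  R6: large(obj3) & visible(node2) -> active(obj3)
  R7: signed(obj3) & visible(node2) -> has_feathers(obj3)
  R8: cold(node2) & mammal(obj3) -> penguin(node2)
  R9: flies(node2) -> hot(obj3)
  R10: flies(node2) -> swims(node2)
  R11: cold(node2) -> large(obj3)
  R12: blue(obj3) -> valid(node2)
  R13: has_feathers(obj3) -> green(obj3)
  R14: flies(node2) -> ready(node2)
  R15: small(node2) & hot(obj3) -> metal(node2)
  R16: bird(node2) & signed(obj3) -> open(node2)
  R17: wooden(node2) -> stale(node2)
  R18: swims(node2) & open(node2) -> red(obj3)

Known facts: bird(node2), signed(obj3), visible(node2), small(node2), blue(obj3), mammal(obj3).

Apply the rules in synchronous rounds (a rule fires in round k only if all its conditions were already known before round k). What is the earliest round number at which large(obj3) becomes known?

Round 1: R1 [mammal(obj3) & bird(node2) -> flies(node2)]; R7 [signed(obj3) & visible(node2) -> has_feathers(obj3)]; R12 [blue(obj3) -> valid(node2)]; R16 [bird(node2) & signed(obj3) -> open(node2)]. Adds flies(node2), has_feathers(obj3), valid(node2), open(node2).
Round 2: R9 [flies(node2) -> hot(obj3)]; R10 [flies(node2) -> swims(node2)]; R13 [has_feathers(obj3) -> green(obj3)]; R14 [flies(node2) -> ready(node2)]. Adds hot(obj3), swims(node2), green(obj3), ready(node2).
Round 3: R4 [swims(node2) -> flagged(node2)]; R15 [small(node2) & hot(obj3) -> metal(node2)]; R18 [swims(node2) & open(node2) -> red(obj3)]. Adds flagged(node2), metal(node2), red(obj3).
Round 4: R2 [red(obj3) & signed(obj3) -> locked(node2)]. Adds locked(node2).
Round 5: R5 [locked(node2) & green(obj3) -> cold(node2)]. Adds cold(node2).
Round 6: R8 [cold(node2) & mammal(obj3) -> penguin(node2)]; R11 [cold(node2) -> large(obj3)]. Adds penguin(node2), large(obj3).
large(obj3) first appears in round 6.

6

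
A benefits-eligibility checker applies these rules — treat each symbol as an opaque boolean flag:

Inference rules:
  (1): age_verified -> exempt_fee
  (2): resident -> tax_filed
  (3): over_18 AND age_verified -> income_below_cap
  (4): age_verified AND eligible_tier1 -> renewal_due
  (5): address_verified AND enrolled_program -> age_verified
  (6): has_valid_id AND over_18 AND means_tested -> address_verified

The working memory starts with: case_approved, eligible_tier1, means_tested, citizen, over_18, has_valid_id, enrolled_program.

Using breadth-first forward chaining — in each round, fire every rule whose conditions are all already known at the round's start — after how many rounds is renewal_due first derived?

Round 1 fires (6), giving address_verified.
Round 2 fires (5), giving age_verified.
Round 3 fires (1), (3), (4), giving exempt_fee, income_below_cap, renewal_due.
renewal_due first appears in round 3.

3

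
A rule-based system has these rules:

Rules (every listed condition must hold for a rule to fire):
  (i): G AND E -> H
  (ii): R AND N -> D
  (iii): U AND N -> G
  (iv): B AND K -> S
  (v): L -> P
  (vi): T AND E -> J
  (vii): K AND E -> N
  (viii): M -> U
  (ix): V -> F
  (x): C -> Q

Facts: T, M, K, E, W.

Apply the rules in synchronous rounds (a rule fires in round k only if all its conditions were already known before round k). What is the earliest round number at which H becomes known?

3

[1] (vi) [T AND E -> J]; (vii) [K AND E -> N]; (viii) [M -> U]. ⇒ new: J, N, U.
[2] (iii) [U AND N -> G]. ⇒ new: G.
[3] (i) [G AND E -> H]. ⇒ new: H.
H first appears in round 3.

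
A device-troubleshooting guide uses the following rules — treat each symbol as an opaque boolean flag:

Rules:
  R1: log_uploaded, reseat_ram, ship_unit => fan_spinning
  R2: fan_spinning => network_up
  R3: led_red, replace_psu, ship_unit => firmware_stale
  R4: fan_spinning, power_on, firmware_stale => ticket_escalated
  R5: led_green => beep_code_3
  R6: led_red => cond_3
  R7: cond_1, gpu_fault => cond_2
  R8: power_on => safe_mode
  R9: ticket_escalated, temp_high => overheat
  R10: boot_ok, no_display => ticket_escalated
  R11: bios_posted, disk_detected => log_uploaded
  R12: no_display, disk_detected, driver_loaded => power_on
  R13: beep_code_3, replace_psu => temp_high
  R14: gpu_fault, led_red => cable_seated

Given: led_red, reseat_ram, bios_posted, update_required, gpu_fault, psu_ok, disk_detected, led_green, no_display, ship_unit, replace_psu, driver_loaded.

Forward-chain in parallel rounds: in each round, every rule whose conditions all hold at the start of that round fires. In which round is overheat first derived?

Round 1: R3 [led_red, replace_psu, ship_unit => firmware_stale]; R5 [led_green => beep_code_3]; R6 [led_red => cond_3]; R11 [bios_posted, disk_detected => log_uploaded]; R12 [no_display, disk_detected, driver_loaded => power_on]; R14 [gpu_fault, led_red => cable_seated]. Adds firmware_stale, beep_code_3, cond_3, log_uploaded, power_on, cable_seated.
Round 2: R1 [log_uploaded, reseat_ram, ship_unit => fan_spinning]; R8 [power_on => safe_mode]; R13 [beep_code_3, replace_psu => temp_high]. Adds fan_spinning, safe_mode, temp_high.
Round 3: R2 [fan_spinning => network_up]; R4 [fan_spinning, power_on, firmware_stale => ticket_escalated]. Adds network_up, ticket_escalated.
Round 4: R9 [ticket_escalated, temp_high => overheat]. Adds overheat.
overheat first appears in round 4.

4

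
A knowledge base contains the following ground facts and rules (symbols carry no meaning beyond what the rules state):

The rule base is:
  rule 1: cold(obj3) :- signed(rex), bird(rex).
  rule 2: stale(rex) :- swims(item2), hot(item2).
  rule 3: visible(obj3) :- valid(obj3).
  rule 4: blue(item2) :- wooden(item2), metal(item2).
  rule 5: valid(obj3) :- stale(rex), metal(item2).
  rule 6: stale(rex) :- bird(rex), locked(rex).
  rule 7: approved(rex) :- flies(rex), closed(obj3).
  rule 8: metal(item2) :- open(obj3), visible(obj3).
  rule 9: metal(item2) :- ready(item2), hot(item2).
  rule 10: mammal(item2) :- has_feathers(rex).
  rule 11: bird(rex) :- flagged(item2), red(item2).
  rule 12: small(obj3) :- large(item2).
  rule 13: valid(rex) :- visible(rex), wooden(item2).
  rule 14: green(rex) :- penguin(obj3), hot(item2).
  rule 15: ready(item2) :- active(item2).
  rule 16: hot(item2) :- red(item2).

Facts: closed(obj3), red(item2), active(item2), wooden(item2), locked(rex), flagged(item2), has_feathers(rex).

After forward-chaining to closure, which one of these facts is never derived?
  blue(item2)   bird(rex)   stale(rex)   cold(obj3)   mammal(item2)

cold(obj3)

[1] rule 10 [mammal(item2) :- has_feathers(rex).]; rule 11 [bird(rex) :- flagged(item2), red(item2).]; rule 15 [ready(item2) :- active(item2).]; rule 16 [hot(item2) :- red(item2).]. ⇒ new: mammal(item2), bird(rex), ready(item2), hot(item2).
[2] rule 6 [stale(rex) :- bird(rex), locked(rex).]; rule 9 [metal(item2) :- ready(item2), hot(item2).]. ⇒ new: stale(rex), metal(item2).
[3] rule 4 [blue(item2) :- wooden(item2), metal(item2).]; rule 5 [valid(obj3) :- stale(rex), metal(item2).]. ⇒ new: blue(item2), valid(obj3).
[4] rule 3 [visible(obj3) :- valid(obj3).]. ⇒ new: visible(obj3).
Derived: stale(rex) (round 2), blue(item2) (round 3), bird(rex) (round 1), mammal(item2) (round 1). cold(obj3) never appears in any round.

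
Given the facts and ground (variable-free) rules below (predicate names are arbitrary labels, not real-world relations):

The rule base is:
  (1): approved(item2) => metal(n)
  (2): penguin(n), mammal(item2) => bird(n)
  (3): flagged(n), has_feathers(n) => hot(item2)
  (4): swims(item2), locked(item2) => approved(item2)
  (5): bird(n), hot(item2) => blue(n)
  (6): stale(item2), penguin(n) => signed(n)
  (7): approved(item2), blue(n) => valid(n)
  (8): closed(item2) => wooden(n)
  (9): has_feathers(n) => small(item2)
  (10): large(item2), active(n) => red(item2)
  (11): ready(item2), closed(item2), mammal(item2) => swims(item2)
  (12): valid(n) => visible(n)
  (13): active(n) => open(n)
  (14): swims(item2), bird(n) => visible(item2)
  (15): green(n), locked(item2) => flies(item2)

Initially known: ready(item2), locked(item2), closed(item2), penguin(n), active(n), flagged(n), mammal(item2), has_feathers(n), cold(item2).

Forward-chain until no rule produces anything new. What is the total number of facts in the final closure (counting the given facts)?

21

Round 1 — (2), (3), (8), (9), (11), (13), derive bird(n), hot(item2), wooden(n), small(item2), swims(item2), open(n).
Round 2 — (4), (5), (14), derive approved(item2), blue(n), visible(item2).
Round 3 — (1), (7), derive metal(n), valid(n).
Round 4 — (12), derive visible(n).
Closure: {active(n), approved(item2), bird(n), blue(n), closed(item2), cold(item2), flagged(n), has_feathers(n), hot(item2), locked(item2), mammal(item2), metal(n), open(n), penguin(n), ready(item2), small(item2), swims(item2), valid(n), visible(item2), visible(n), wooden(n)} — 21 facts.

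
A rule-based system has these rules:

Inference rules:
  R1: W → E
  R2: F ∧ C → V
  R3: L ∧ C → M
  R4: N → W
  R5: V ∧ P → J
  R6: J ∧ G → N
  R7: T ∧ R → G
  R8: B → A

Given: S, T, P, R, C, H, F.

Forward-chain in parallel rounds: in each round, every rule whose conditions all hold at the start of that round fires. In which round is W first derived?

4

Round 1: R2 [F ∧ C → V]; R7 [T ∧ R → G]. New: V, G.
Round 2: R5 [V ∧ P → J]. New: J.
Round 3: R6 [J ∧ G → N]. New: N.
Round 4: R4 [N → W]. New: W.
W first appears in round 4.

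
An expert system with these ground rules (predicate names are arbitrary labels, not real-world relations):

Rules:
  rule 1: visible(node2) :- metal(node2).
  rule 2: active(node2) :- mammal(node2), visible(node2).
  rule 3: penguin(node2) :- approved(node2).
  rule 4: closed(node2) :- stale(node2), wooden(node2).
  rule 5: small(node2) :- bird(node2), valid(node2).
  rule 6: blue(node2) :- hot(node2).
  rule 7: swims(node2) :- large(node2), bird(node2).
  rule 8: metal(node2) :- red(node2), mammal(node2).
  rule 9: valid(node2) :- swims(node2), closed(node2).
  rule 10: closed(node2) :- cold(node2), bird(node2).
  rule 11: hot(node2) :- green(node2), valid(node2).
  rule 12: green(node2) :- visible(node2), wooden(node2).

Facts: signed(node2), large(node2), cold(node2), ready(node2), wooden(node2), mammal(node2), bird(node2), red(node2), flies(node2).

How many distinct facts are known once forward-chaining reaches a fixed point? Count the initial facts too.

Round 1: rule 7 [swims(node2) :- large(node2), bird(node2).]; rule 8 [metal(node2) :- red(node2), mammal(node2).]; rule 10 [closed(node2) :- cold(node2), bird(node2).]. New: swims(node2), metal(node2), closed(node2).
Round 2: rule 1 [visible(node2) :- metal(node2).]; rule 9 [valid(node2) :- swims(node2), closed(node2).]. New: visible(node2), valid(node2).
Round 3: rule 2 [active(node2) :- mammal(node2), visible(node2).]; rule 5 [small(node2) :- bird(node2), valid(node2).]; rule 12 [green(node2) :- visible(node2), wooden(node2).]. New: active(node2), small(node2), green(node2).
Round 4: rule 11 [hot(node2) :- green(node2), valid(node2).]. New: hot(node2).
Round 5: rule 6 [blue(node2) :- hot(node2).]. New: blue(node2).
Closure: {active(node2), bird(node2), blue(node2), closed(node2), cold(node2), flies(node2), green(node2), hot(node2), large(node2), mammal(node2), metal(node2), ready(node2), red(node2), signed(node2), small(node2), swims(node2), valid(node2), visible(node2), wooden(node2)} — 19 facts.

19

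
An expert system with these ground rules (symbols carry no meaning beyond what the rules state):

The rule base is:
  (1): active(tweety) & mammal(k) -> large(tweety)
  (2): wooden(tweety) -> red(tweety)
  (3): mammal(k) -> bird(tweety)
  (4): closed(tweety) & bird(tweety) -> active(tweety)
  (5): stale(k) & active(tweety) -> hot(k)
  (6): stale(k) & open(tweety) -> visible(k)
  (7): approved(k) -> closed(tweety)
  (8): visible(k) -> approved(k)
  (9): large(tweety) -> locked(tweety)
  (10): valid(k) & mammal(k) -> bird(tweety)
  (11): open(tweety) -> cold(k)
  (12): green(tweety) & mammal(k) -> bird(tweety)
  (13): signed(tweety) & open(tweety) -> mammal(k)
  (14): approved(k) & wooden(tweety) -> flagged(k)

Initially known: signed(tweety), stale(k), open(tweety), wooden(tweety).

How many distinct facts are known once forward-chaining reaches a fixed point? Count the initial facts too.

Round 1 fires (2), (6), (11), (13), giving red(tweety), visible(k), cold(k), mammal(k).
Round 2 fires (3), (8), giving bird(tweety), approved(k).
Round 3 fires (7), (14), giving closed(tweety), flagged(k).
Round 4 fires (4), giving active(tweety).
Round 5 fires (1), (5), giving large(tweety), hot(k).
Round 6 fires (9), giving locked(tweety).
Closure: {active(tweety), approved(k), bird(tweety), closed(tweety), cold(k), flagged(k), hot(k), large(tweety), locked(tweety), mammal(k), open(tweety), red(tweety), signed(tweety), stale(k), visible(k), wooden(tweety)} — 16 facts.

16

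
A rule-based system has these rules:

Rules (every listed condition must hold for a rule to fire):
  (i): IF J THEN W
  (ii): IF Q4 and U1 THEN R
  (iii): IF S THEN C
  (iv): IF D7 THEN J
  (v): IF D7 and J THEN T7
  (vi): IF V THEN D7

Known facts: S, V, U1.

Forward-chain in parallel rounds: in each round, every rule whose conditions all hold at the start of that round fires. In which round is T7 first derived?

[1] (iii) [IF S THEN C]; (vi) [IF V THEN D7]. ⇒ new: C, D7.
[2] (iv) [IF D7 THEN J]. ⇒ new: J.
[3] (i) [IF J THEN W]; (v) [IF D7 and J THEN T7]. ⇒ new: W, T7.
T7 first appears in round 3.

3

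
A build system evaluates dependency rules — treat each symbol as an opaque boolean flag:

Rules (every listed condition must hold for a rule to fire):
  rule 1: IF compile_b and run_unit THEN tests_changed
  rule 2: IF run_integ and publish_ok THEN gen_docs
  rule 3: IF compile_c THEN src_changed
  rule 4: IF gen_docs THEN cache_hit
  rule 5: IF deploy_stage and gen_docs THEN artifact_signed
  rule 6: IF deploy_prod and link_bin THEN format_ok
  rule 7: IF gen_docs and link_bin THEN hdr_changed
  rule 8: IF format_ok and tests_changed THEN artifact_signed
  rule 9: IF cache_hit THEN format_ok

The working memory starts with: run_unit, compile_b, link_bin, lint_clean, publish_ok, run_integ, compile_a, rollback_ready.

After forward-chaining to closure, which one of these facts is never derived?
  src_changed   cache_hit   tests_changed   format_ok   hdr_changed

Round 1: rule 1 [IF compile_b and run_unit THEN tests_changed]; rule 2 [IF run_integ and publish_ok THEN gen_docs]. New: tests_changed, gen_docs.
Round 2: rule 4 [IF gen_docs THEN cache_hit]; rule 7 [IF gen_docs and link_bin THEN hdr_changed]. New: cache_hit, hdr_changed.
Round 3: rule 9 [IF cache_hit THEN format_ok]. New: format_ok.
Round 4: rule 8 [IF format_ok and tests_changed THEN artifact_signed]. New: artifact_signed.
Derived: format_ok (round 3), tests_changed (round 1), hdr_changed (round 2), cache_hit (round 2). src_changed never appears in any round.

src_changed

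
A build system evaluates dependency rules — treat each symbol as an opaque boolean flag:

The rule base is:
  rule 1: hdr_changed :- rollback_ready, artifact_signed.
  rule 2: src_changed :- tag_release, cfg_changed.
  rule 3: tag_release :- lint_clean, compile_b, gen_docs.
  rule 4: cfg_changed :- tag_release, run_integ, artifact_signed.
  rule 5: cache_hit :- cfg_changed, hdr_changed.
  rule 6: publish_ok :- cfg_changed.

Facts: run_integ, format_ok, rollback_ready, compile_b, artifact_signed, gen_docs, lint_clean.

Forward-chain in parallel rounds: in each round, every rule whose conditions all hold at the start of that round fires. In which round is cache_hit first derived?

[1] rule 1 [hdr_changed :- rollback_ready, artifact_signed.]; rule 3 [tag_release :- lint_clean, compile_b, gen_docs.]. ⇒ new: hdr_changed, tag_release.
[2] rule 4 [cfg_changed :- tag_release, run_integ, artifact_signed.]. ⇒ new: cfg_changed.
[3] rule 2 [src_changed :- tag_release, cfg_changed.]; rule 5 [cache_hit :- cfg_changed, hdr_changed.]; rule 6 [publish_ok :- cfg_changed.]. ⇒ new: src_changed, cache_hit, publish_ok.
cache_hit first appears in round 3.

3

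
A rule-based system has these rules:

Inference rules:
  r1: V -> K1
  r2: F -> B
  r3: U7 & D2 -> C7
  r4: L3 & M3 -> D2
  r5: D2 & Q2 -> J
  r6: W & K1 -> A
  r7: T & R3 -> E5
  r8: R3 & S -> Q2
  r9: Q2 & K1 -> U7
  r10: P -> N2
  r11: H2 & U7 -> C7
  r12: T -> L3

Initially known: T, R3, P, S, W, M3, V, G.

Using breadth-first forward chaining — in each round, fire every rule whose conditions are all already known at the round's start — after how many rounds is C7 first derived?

3

Round 1 fires r1, r7, r8, r10, r12, giving K1, E5, Q2, N2, L3.
Round 2 fires r4, r6, r9, giving D2, A, U7.
Round 3 fires r3, r5, giving C7, J.
C7 first appears in round 3.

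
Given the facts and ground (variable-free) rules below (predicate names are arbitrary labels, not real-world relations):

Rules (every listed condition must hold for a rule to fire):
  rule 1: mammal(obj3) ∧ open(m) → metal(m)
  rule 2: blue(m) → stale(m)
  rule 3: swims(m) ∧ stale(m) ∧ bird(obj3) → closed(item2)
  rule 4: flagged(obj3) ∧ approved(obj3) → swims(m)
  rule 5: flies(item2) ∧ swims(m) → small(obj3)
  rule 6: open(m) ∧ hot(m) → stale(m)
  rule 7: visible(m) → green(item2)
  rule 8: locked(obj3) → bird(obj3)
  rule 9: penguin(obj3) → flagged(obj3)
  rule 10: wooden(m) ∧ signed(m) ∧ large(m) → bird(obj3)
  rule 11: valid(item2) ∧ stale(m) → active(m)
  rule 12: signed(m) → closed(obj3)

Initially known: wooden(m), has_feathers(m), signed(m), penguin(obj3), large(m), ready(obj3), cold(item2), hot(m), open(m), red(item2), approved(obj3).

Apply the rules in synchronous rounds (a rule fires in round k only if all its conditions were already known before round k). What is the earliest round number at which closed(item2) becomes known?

3

Round 1: rule 6 [open(m) ∧ hot(m) → stale(m)]; rule 9 [penguin(obj3) → flagged(obj3)]; rule 10 [wooden(m) ∧ signed(m) ∧ large(m) → bird(obj3)]; rule 12 [signed(m) → closed(obj3)]. New: stale(m), flagged(obj3), bird(obj3), closed(obj3).
Round 2: rule 4 [flagged(obj3) ∧ approved(obj3) → swims(m)]. New: swims(m).
Round 3: rule 3 [swims(m) ∧ stale(m) ∧ bird(obj3) → closed(item2)]. New: closed(item2).
closed(item2) first appears in round 3.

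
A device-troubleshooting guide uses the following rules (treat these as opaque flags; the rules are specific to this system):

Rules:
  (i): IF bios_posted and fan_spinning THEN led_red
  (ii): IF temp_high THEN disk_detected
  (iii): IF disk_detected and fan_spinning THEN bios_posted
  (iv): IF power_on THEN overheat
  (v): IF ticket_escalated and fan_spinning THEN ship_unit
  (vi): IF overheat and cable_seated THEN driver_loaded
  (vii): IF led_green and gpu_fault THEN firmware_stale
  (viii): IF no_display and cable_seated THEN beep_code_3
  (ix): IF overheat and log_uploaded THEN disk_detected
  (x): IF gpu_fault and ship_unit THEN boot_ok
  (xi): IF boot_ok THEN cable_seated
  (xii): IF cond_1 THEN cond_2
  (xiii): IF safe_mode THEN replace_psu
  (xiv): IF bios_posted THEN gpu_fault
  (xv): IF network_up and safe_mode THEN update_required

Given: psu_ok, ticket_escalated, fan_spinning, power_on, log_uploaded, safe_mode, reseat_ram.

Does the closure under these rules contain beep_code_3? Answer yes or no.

[1] (iv) [IF power_on THEN overheat]; (v) [IF ticket_escalated and fan_spinning THEN ship_unit]; (xiii) [IF safe_mode THEN replace_psu]. ⇒ new: overheat, ship_unit, replace_psu.
[2] (ix) [IF overheat and log_uploaded THEN disk_detected]. ⇒ new: disk_detected.
[3] (iii) [IF disk_detected and fan_spinning THEN bios_posted]. ⇒ new: bios_posted.
[4] (i) [IF bios_posted and fan_spinning THEN led_red]; (xiv) [IF bios_posted THEN gpu_fault]. ⇒ new: led_red, gpu_fault.
[5] (x) [IF gpu_fault and ship_unit THEN boot_ok]. ⇒ new: boot_ok.
[6] (xi) [IF boot_ok THEN cable_seated]. ⇒ new: cable_seated.
[7] (vi) [IF overheat and cable_seated THEN driver_loaded]. ⇒ new: driver_loaded.
Fixed point reached. beep_code_3 is concluded only by (viii); (viii) needs no_display (never derived).

no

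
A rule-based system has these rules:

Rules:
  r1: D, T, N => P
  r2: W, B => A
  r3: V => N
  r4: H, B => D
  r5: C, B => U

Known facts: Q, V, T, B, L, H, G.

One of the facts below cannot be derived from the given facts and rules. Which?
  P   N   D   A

A

Round 1: r3 [V => N]; r4 [H, B => D]. Adds N, D.
Round 2: r1 [D, T, N => P]. Adds P.
Derived: P (round 2), N (round 1), D (round 1). A never appears in any round.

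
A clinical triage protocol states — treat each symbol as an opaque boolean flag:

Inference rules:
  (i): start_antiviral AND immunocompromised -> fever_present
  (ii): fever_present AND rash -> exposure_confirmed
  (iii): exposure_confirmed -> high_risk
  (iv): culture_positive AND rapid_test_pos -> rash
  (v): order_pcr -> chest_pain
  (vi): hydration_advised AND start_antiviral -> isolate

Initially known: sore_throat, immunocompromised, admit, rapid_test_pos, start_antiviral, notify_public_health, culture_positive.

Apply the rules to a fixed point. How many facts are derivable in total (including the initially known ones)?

Round 1 fires (i), (iv), giving fever_present, rash.
Round 2 fires (ii), giving exposure_confirmed.
Round 3 fires (iii), giving high_risk.
Closure: {admit, culture_positive, exposure_confirmed, fever_present, high_risk, immunocompromised, notify_public_health, rapid_test_pos, rash, sore_throat, start_antiviral} — 11 facts.

11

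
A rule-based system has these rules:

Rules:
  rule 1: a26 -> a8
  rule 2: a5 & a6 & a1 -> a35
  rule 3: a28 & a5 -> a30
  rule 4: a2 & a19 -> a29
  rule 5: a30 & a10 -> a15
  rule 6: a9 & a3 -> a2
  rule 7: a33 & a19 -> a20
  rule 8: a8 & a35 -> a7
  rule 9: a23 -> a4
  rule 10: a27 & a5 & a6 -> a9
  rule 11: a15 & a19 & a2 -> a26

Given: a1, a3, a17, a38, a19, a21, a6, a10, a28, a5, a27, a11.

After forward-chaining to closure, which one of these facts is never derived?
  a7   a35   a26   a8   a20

a20

Round 1: rule 2 [a5 & a6 & a1 -> a35]; rule 3 [a28 & a5 -> a30]; rule 10 [a27 & a5 & a6 -> a9]. New: a35, a30, a9.
Round 2: rule 5 [a30 & a10 -> a15]; rule 6 [a9 & a3 -> a2]. New: a15, a2.
Round 3: rule 4 [a2 & a19 -> a29]; rule 11 [a15 & a19 & a2 -> a26]. New: a29, a26.
Round 4: rule 1 [a26 -> a8]. New: a8.
Round 5: rule 8 [a8 & a35 -> a7]. New: a7.
Derived: a35 (round 1), a8 (round 4), a7 (round 5), a26 (round 3). a20 never appears in any round.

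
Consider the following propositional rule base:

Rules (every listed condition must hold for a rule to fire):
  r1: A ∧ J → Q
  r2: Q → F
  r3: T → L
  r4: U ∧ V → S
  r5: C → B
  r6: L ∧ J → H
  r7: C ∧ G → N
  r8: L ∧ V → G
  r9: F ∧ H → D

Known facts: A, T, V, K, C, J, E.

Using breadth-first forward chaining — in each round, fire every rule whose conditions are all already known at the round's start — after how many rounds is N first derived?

Round 1: r1 [A ∧ J → Q]; r3 [T → L]; r5 [C → B]. Adds Q, L, B.
Round 2: r2 [Q → F]; r6 [L ∧ J → H]; r8 [L ∧ V → G]. Adds F, H, G.
Round 3: r7 [C ∧ G → N]; r9 [F ∧ H → D]. Adds N, D.
N first appears in round 3.

3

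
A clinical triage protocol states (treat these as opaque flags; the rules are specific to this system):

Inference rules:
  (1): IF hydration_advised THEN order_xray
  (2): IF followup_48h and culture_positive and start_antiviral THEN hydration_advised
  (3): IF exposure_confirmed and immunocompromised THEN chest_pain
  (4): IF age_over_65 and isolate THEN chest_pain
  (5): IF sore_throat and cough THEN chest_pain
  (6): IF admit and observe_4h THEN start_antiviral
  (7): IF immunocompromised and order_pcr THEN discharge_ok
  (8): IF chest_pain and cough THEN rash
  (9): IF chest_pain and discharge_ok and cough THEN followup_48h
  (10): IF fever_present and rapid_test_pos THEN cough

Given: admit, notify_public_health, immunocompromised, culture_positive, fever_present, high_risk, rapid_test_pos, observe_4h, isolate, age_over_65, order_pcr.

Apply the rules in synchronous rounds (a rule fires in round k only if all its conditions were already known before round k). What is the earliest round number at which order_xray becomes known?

Round 1: (4) [IF age_over_65 and isolate THEN chest_pain]; (6) [IF admit and observe_4h THEN start_antiviral]; (7) [IF immunocompromised and order_pcr THEN discharge_ok]; (10) [IF fever_present and rapid_test_pos THEN cough]. New: chest_pain, start_antiviral, discharge_ok, cough.
Round 2: (8) [IF chest_pain and cough THEN rash]; (9) [IF chest_pain and discharge_ok and cough THEN followup_48h]. New: rash, followup_48h.
Round 3: (2) [IF followup_48h and culture_positive and start_antiviral THEN hydration_advised]. New: hydration_advised.
Round 4: (1) [IF hydration_advised THEN order_xray]. New: order_xray.
order_xray first appears in round 4.

4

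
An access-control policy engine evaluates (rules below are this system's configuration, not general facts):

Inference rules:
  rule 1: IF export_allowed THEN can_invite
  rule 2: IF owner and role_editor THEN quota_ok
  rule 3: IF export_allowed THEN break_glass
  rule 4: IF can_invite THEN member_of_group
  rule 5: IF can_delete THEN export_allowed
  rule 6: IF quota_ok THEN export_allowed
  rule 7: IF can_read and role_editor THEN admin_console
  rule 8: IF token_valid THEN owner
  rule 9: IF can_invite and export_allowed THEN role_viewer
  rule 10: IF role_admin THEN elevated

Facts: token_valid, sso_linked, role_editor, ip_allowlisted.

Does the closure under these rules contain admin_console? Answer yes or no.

Round 1 fires rule 8, giving owner.
Round 2 fires rule 2, giving quota_ok.
Round 3 fires rule 6, giving export_allowed.
Round 4 fires rule 1, rule 3, giving can_invite, break_glass.
Round 5 fires rule 4, rule 9, giving member_of_group, role_viewer.
Fixed point reached. admin_console is concluded only by rule 7; rule 7 needs can_read (never derived).

no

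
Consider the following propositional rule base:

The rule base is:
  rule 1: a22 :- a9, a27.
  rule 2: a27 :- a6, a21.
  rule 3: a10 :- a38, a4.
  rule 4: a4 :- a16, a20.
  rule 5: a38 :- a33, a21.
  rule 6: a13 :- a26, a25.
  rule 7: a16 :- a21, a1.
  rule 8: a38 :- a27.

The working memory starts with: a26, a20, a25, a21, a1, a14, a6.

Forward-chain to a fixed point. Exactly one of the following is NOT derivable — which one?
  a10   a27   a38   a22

a22

Round 1 fires rule 2, rule 6, rule 7, giving a27, a13, a16.
Round 2 fires rule 4, rule 8, giving a4, a38.
Round 3 fires rule 3, giving a10.
Derived: a27 (round 1), a10 (round 3), a38 (round 2). a22 never appears in any round.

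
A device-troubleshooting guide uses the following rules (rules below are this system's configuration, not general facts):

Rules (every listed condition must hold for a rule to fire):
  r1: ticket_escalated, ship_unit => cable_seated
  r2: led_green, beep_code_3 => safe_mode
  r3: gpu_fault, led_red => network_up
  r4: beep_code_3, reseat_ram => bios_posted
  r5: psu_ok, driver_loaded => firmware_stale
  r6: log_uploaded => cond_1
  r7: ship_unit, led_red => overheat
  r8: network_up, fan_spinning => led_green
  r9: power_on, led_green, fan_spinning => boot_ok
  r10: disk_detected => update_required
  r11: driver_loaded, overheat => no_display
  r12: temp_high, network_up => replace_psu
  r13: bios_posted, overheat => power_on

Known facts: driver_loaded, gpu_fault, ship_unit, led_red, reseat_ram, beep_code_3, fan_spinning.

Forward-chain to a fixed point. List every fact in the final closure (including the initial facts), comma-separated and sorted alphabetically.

[1] r3 [gpu_fault, led_red => network_up]; r4 [beep_code_3, reseat_ram => bios_posted]; r7 [ship_unit, led_red => overheat]. ⇒ new: network_up, bios_posted, overheat.
[2] r8 [network_up, fan_spinning => led_green]; r11 [driver_loaded, overheat => no_display]; r13 [bios_posted, overheat => power_on]. ⇒ new: led_green, no_display, power_on.
[3] r2 [led_green, beep_code_3 => safe_mode]; r9 [power_on, led_green, fan_spinning => boot_ok]. ⇒ new: safe_mode, boot_ok.

beep_code_3, bios_posted, boot_ok, driver_loaded, fan_spinning, gpu_fault, led_green, led_red, network_up, no_display, overheat, power_on, reseat_ram, safe_mode, ship_unit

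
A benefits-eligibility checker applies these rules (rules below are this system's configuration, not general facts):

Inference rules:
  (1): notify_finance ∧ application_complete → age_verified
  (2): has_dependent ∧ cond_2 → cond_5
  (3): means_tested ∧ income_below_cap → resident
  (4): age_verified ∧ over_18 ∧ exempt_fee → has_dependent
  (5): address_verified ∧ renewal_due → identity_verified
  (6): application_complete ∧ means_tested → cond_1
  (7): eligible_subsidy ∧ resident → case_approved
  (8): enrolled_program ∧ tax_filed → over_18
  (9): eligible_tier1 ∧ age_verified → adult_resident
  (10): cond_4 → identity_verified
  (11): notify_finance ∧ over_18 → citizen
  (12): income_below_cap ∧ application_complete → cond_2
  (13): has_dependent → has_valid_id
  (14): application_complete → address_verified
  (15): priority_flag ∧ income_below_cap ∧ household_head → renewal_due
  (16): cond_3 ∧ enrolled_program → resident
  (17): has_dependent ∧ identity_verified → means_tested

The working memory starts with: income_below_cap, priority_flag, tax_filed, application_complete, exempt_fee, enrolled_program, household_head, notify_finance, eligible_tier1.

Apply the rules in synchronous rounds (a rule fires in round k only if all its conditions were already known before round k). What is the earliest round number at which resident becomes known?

Round 1 — (1), (8), (12), (14), (15), derive age_verified, over_18, cond_2, address_verified, renewal_due.
Round 2 — (4), (5), (9), (11), derive has_dependent, identity_verified, adult_resident, citizen.
Round 3 — (2), (13), (17), derive cond_5, has_valid_id, means_tested.
Round 4 — (3), (6), derive resident, cond_1.
resident first appears in round 4.

4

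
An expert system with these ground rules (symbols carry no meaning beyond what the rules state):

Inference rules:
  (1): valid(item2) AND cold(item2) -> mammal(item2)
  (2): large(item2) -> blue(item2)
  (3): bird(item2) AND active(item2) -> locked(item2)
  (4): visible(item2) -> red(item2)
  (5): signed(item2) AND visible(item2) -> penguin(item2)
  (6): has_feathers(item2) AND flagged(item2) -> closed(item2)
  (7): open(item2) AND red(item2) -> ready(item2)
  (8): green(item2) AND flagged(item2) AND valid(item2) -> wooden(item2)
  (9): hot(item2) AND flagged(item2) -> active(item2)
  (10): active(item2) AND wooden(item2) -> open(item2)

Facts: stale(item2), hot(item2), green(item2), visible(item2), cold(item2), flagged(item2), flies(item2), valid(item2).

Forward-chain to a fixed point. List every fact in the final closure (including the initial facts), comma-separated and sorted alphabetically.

Round 1 — (1), (4), (8), (9), derive mammal(item2), red(item2), wooden(item2), active(item2).
Round 2 — (10), derive open(item2).
Round 3 — (7), derive ready(item2).

active(item2), cold(item2), flagged(item2), flies(item2), green(item2), hot(item2), mammal(item2), open(item2), ready(item2), red(item2), stale(item2), valid(item2), visible(item2), wooden(item2)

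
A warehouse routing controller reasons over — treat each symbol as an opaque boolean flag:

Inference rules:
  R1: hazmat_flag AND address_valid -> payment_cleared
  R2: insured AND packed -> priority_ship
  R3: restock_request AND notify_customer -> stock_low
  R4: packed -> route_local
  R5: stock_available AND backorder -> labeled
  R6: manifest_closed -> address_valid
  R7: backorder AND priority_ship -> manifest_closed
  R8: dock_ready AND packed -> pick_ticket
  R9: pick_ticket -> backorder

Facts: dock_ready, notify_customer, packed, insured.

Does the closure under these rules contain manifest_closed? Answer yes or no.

yes

Round 1 fires R2, R4, R8, giving priority_ship, route_local, pick_ticket.
Round 2 fires R9, giving backorder.
Round 3 fires R7, giving manifest_closed.
Round 4 fires R6, giving address_valid.
manifest_closed appears in round 3, so it is derivable.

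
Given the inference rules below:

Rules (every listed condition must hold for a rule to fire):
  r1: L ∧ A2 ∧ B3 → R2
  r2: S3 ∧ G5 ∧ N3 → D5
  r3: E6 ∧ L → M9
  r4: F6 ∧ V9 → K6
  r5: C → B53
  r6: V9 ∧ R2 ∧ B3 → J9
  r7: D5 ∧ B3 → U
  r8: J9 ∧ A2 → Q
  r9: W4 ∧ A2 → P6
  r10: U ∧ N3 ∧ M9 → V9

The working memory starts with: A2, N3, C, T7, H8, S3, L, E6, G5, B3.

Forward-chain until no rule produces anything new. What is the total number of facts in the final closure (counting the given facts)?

18

Round 1 fires r1, r2, r3, r5, giving R2, D5, M9, B53.
Round 2 fires r7, giving U.
Round 3 fires r10, giving V9.
Round 4 fires r6, giving J9.
Round 5 fires r8, giving Q.
Closure: {A2, B3, B53, C, D5, E6, G5, H8, J9, L, M9, N3, Q, R2, S3, T7, U, V9} — 18 facts.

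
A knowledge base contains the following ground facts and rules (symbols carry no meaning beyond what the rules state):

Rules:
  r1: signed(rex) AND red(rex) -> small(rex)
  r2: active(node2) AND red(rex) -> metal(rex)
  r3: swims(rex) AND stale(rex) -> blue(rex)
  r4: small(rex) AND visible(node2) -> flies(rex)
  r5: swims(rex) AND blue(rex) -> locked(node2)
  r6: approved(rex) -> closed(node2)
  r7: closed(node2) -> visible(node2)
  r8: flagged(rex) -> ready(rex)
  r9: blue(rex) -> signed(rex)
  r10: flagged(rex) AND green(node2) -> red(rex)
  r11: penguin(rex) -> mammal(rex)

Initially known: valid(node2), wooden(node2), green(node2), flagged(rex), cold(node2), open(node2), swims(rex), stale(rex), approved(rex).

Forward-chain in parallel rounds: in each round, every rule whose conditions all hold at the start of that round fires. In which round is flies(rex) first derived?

Round 1: r3 [swims(rex) AND stale(rex) -> blue(rex)]; r6 [approved(rex) -> closed(node2)]; r8 [flagged(rex) -> ready(rex)]; r10 [flagged(rex) AND green(node2) -> red(rex)]. Adds blue(rex), closed(node2), ready(rex), red(rex).
Round 2: r5 [swims(rex) AND blue(rex) -> locked(node2)]; r7 [closed(node2) -> visible(node2)]; r9 [blue(rex) -> signed(rex)]. Adds locked(node2), visible(node2), signed(rex).
Round 3: r1 [signed(rex) AND red(rex) -> small(rex)]. Adds small(rex).
Round 4: r4 [small(rex) AND visible(node2) -> flies(rex)]. Adds flies(rex).
flies(rex) first appears in round 4.

4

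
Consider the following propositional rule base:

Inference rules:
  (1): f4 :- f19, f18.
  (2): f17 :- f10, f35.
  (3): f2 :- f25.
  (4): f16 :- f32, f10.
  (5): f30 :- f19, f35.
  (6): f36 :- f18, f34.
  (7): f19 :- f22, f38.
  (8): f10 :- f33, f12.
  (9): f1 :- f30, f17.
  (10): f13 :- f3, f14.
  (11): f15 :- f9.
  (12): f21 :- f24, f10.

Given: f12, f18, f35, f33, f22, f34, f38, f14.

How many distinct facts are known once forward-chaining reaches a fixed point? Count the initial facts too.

Round 1 — (6), (7), (8), derive f36, f19, f10.
Round 2 — (1), (2), (5), derive f4, f17, f30.
Round 3 — (9), derive f1.
Closure: {f1, f10, f12, f14, f17, f18, f19, f22, f30, f33, f34, f35, f36, f38, f4} — 15 facts.

15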